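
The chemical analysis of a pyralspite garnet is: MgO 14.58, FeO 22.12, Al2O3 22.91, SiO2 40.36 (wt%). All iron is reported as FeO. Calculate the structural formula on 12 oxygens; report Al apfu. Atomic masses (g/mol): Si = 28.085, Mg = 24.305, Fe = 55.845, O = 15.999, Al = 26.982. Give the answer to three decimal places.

2.007 Al apfu

14.58 wt% MgO ÷ 40.304 g/mol = 0.36175 mol, giving 0.36175 Mg and 0.36175 O.
22.12 wt% FeO ÷ 71.844 g/mol = 0.30789 mol, giving 0.30789 Fe and 0.30789 O.
22.91 wt% Al2O3 ÷ 101.961 g/mol = 0.22469 mol, giving 0.44938 Al and 0.67407 O.
40.36 wt% SiO2 ÷ 60.083 g/mol = 0.67174 mol, giving 0.67174 Si and 1.34348 O.
Oxygen sums to 2.68719; scaling by 12/2.68719 = 4.46563 puts the formula on 12 O.
Al: 0.44938 × 4.46563 = 2.007 atoms per formula unit.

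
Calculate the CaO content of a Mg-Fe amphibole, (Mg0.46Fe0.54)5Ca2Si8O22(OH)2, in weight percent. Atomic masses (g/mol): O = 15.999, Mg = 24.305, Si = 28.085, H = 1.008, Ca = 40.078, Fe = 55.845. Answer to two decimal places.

Formula mass = 897.511 g/mol.
2 Ca → 2.0000 mol CaO per formula unit; M(CaO) = 56.077, so CaO mass = 112.154 g.
112.154/897.511 × 100 = 12.50 wt%.

12.50 wt%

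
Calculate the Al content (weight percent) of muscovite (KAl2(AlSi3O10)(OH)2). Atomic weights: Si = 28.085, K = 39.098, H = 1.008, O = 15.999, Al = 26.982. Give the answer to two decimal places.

20.32 weight percent

Formula mass = 1·39.098 + 3·26.982 + 3·28.085 + 12·15.999 + 2·1.008 = 398.303 g/mol, of which 80.946 g is Al.
So Al makes up 80.946/398.303 = 0.2032 of the mass, i.e. 20.32%.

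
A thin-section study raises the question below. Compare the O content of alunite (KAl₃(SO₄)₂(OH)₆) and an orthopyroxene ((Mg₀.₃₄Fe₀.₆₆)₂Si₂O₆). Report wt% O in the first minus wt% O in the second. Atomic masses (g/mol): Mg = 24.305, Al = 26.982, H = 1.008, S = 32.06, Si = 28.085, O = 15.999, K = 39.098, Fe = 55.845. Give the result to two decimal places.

14.48 percentage points

M(KAl₃(SO₄)₂(OH)₆) = 414.198 g/mol, so wt% O = 223.986/414.198 × 100 = 54.08%.
M((Mg₀.₃₄Fe₀.₆₆)₂Si₂O₆) = 242.407 g/mol, so wt% O = 95.994/242.407 × 100 = 39.60%.
54.08 − 39.60 = 14.48 pp.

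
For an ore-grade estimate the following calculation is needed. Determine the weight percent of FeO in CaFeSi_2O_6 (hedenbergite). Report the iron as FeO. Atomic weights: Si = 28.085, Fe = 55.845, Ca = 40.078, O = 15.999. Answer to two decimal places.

28.96 wt%

Formula mass = 248.087 g/mol.
1 Fe → 1.0000 mol FeO per formula unit; M(FeO) = 71.844, so FeO mass = 71.844 g.
71.844/248.087 × 100 = 28.96 wt%.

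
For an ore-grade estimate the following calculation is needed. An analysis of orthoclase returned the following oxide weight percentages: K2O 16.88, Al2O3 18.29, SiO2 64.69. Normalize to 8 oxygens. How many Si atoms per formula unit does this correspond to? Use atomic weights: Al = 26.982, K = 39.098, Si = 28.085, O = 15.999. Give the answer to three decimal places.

K2O (M=94.195): mol = 0.17920; K = 0.35840, O = 0.17920.
Al2O3 (M=101.961): mol = 0.17938; Al = 0.35876, O = 0.53814.
SiO2 (M=60.083): mol = 1.07668; Si = 1.07668, O = 2.15336.
ΣO = 2.87070; factor = 8/ΣO = 2.78678.
Si apfu = 1.07668 × 2.78678 = 3.000.

3.000 Si apfu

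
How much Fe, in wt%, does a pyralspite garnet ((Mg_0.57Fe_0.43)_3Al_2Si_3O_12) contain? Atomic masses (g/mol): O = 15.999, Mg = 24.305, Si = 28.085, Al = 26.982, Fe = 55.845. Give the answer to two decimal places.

16.23 wt%

Molar mass of (Mg_0.57Fe_0.43)_3Al_2Si_3O_12: 1.71×24.305 + 1.29×55.845 + 2×26.982 + 3×28.085 + 12×15.999 = 443.809 g/mol.
Mass of Fe per formula unit: 1.29 × 55.845 = 72.040 g.
Weight fraction Fe = 72.040 / 443.809 = 0.1623.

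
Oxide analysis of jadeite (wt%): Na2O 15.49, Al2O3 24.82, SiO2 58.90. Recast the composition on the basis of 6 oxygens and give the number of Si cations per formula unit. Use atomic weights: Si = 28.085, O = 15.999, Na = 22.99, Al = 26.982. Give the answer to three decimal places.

2.000 Si apfu

Na2O: 15.49/61.979 = 0.24992 mol → 0.49984 mol Na, 0.24992 mol O.
Al2O3: 24.82/101.961 = 0.24343 mol → 0.48686 mol Al, 0.73029 mol O.
SiO2: 58.90/60.083 = 0.98031 mol → 0.98031 mol Si, 1.96062 mol O.
Total oxygen = 2.94083 mol. Normalization factor = 6/2.94083 = 2.04024.
Si per 6 O = 0.98031 × 2.04024 = 2.000.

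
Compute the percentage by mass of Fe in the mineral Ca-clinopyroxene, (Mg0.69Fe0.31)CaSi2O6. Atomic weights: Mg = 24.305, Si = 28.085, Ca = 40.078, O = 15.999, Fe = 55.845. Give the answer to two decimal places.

M((Mg0.69Fe0.31)CaSi2O6) = 226.324 g/mol.
Fe contributes 0.31 × 55.845 = 17.312 g per mole.
17.312/226.324 = 0.0765 → 7.65%.

7.65 mass %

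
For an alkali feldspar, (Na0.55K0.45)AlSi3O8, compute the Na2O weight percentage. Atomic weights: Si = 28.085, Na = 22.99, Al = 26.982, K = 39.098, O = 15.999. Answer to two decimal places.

Formula mass = 269.468 g/mol.
0.55 Na → 0.2750 mol Na2O per formula unit; M(Na2O) = 61.979, so Na2O mass = 17.044 g.
17.044/269.468 × 100 = 6.33 wt%.

6.33 wt%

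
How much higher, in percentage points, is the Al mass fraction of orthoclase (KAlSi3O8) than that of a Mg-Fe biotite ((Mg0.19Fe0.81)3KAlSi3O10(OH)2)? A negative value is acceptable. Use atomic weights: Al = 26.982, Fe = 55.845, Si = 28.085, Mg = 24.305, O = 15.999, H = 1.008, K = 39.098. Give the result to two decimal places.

First mineral: 26.982 g Al in 278.327 g formula = 9.69 wt% Al.
Second mineral: 26.982 g Al in 493.896 g formula = 5.46 wt% Al.
9.69% − 5.46% gives a difference of 4.23 percentage points.

4.23 percentage points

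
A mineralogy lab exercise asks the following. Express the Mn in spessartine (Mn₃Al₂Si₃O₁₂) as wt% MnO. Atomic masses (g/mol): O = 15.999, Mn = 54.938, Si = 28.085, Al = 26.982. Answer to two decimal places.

Formula mass = 495.021 g/mol.
3 Mn → 3.0000 mol MnO per formula unit; M(MnO) = 70.937, so MnO mass = 212.811 g.
212.811/495.021 × 100 = 42.99 wt%.

42.99 wt%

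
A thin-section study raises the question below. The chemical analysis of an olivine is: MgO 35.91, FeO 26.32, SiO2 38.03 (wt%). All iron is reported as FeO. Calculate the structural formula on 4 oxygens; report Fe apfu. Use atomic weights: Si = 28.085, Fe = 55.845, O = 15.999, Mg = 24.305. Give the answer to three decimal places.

0.581 Fe apfu

35.91 wt% MgO ÷ 40.304 g/mol = 0.89098 mol, giving 0.89098 Mg and 0.89098 O.
26.32 wt% FeO ÷ 71.844 g/mol = 0.36635 mol, giving 0.36635 Fe and 0.36635 O.
38.03 wt% SiO2 ÷ 60.083 g/mol = 0.63296 mol, giving 0.63296 Si and 1.26592 O.
Oxygen sums to 2.52325; scaling by 4/2.52325 = 1.58526 puts the formula on 4 O.
Fe: 0.36635 × 1.58526 = 0.581 atoms per formula unit.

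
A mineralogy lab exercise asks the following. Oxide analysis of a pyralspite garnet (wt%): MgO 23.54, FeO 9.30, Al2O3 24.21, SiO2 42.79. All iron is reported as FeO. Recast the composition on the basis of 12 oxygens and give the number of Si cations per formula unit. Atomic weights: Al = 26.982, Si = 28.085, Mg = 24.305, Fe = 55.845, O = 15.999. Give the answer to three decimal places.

2.998 Si apfu

MgO: 23.54/40.304 = 0.58406 mol → 0.58406 mol Mg, 0.58406 mol O.
FeO: 9.30/71.844 = 0.12945 mol → 0.12945 mol Fe, 0.12945 mol O.
Al2O3: 24.21/101.961 = 0.23744 mol → 0.47488 mol Al, 0.71232 mol O.
SiO2: 42.79/60.083 = 0.71218 mol → 0.71218 mol Si, 1.42436 mol O.
Total oxygen = 2.85019 mol. Normalization factor = 12/2.85019 = 4.21025.
Si per 12 O = 0.71218 × 4.21025 = 2.998.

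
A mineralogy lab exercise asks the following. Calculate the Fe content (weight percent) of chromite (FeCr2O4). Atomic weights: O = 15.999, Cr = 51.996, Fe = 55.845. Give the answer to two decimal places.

Formula mass = 1·55.845 + 2·51.996 + 4·15.999 = 223.833 g/mol, of which 55.845 g is Fe.
So Fe makes up 55.845/223.833 = 0.2495 of the mass, i.e. 24.95%.

24.95 weight percent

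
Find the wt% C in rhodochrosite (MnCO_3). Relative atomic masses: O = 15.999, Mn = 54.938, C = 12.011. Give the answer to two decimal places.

M(MnCO_3) = 114.946 g/mol.
C contributes 1 × 12.011 = 12.011 g per mole.
12.011/114.946 = 0.1045 → 10.45%.

10.45 mass %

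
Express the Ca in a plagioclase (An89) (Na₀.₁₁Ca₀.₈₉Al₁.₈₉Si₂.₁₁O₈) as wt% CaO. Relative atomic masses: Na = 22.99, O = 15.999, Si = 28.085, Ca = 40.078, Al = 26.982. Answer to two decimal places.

18.05 wt%

Molar mass of Na₀.₁₁Ca₀.₈₉Al₁.₈₉Si₂.₁₁O₈ = 0.11·22.99 + 0.89·40.078 + 1.89·26.982 + 2.11·28.085 + 8·15.999 = 276.446 g/mol.
Each formula unit contains 0.89 Ca, equivalent to 0.89/1 = 0.8900 mol CaO.
M(CaO) = 1×40.078 + 1×15.999 = 56.077 g/mol.
Mass of CaO per formula unit = 0.8900 × 56.077 = 49.909 g.
CaO wt% = 49.909 / 276.446 × 100 = 18.05%.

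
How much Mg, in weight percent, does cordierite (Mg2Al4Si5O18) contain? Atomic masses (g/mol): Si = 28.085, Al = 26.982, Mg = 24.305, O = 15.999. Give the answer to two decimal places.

M(Mg2Al4Si5O18) = 584.945 g/mol.
Mg contributes 2 × 24.305 = 48.610 g per mole.
48.610/584.945 = 0.0831 → 8.31%.

8.31 weight percent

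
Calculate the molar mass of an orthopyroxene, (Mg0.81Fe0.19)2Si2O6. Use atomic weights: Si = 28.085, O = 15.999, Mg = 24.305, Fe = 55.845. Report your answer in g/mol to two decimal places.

212.76 g/mol

Mg: 1.62 × 24.305 = 39.3741
Fe: 0.38 × 55.845 = 21.2211
Si: 2 × 28.085 = 56.1700
O: 6 × 15.999 = 95.9940
Summing the contributions gives the formula mass.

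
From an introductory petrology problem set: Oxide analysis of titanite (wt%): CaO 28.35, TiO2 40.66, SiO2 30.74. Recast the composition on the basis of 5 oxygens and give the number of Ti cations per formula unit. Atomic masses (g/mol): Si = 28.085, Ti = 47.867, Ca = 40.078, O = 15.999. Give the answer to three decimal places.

CaO (M=56.077): mol = 0.50555; Ca = 0.50555, O = 0.50555.
TiO2 (M=79.865): mol = 0.50911; Ti = 0.50911, O = 1.01822.
SiO2 (M=60.083): mol = 0.51163; Si = 0.51163, O = 1.02326.
ΣO = 2.54703; factor = 5/ΣO = 1.96307.
Ti apfu = 0.50911 × 1.96307 = 0.999.

0.999 Ti apfu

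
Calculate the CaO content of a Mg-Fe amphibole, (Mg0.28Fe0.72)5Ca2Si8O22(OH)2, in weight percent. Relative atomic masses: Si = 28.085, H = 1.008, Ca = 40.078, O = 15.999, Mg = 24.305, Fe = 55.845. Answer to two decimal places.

12.11 wt%

Formula mass = 925.897 g/mol.
2 Ca → 2.0000 mol CaO per formula unit; M(CaO) = 56.077, so CaO mass = 112.154 g.
112.154/925.897 × 100 = 12.11 wt%.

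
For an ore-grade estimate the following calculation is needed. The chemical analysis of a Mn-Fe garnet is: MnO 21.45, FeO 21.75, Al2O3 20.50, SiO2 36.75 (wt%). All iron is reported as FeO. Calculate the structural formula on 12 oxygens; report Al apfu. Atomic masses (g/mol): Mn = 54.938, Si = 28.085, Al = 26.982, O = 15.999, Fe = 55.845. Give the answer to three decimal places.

1.984 Al apfu

MnO: 21.45/70.937 = 0.30238 mol → 0.30238 mol Mn, 0.30238 mol O.
FeO: 21.75/71.844 = 0.30274 mol → 0.30274 mol Fe, 0.30274 mol O.
Al2O3: 20.50/101.961 = 0.20106 mol → 0.40212 mol Al, 0.60318 mol O.
SiO2: 36.75/60.083 = 0.61165 mol → 0.61165 mol Si, 1.22330 mol O.
Total oxygen = 2.43160 mol. Normalization factor = 12/2.43160 = 4.93502.
Al per 12 O = 0.40212 × 4.93502 = 1.984.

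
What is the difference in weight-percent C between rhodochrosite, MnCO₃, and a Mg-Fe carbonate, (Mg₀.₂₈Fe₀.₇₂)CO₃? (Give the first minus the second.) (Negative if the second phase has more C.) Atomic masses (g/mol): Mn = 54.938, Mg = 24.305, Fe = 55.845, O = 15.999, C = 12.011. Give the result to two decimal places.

M(MnCO₃) = 114.946 g/mol, so wt% C = 12.011/114.946 × 100 = 10.45%.
M((Mg₀.₂₈Fe₀.₇₂)CO₃) = 107.022 g/mol, so wt% C = 12.011/107.022 × 100 = 11.22%.
10.45 − 11.22 = -0.77 pp.

-0.77 percentage points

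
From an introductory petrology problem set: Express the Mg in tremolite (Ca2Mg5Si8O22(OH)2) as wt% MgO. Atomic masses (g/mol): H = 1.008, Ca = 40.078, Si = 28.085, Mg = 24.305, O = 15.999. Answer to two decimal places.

24.81 wt%

M(Ca2Mg5Si8O22(OH)2) = 812.353 g/mol; M(MgO) = 40.304 g/mol.
Moles MgO per formula unit = 5 Mg ÷ 1 = 5.0000.
MgO fraction = (5.0000 × 40.304) / 812.353 = 201.520/812.353 = 0.2481.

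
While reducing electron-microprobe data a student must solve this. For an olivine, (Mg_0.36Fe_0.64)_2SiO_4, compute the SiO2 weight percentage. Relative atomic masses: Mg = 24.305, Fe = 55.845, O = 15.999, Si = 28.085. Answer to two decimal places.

Formula mass = 181.062 g/mol.
1 Si → 1.0000 mol SiO2 per formula unit; M(SiO2) = 60.083, so SiO2 mass = 60.083 g.
60.083/181.062 × 100 = 33.18 wt%.

33.18 wt%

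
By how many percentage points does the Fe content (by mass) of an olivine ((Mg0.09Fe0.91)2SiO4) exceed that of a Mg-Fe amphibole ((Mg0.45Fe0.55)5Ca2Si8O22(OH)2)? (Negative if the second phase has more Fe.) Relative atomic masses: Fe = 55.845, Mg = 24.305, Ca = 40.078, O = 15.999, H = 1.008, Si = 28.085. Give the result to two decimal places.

34.23 percentage points

Fe in (Mg0.09Fe0.91)2SiO4: molar mass 198.094 g/mol; 1.82×55.845 = 101.638 g → 51.31 wt%.
Fe in (Mg0.45Fe0.55)5Ca2Si8O22(OH)2: molar mass 899.088 g/mol; 2.75×55.845 = 153.574 g → 17.08 wt%.
Difference = 51.31 − 17.08 = 34.23 percentage points.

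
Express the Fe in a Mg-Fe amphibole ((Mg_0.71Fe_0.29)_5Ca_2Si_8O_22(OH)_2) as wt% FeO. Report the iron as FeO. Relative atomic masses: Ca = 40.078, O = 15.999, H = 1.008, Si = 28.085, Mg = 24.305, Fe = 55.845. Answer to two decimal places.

12.14 wt%

M((Mg_0.71Fe_0.29)_5Ca_2Si_8O_22(OH)_2) = 858.086 g/mol; M(FeO) = 71.844 g/mol.
Moles FeO per formula unit = 1.45 Fe ÷ 1 = 1.4500.
FeO fraction = (1.4500 × 71.844) / 858.086 = 104.174/858.086 = 0.1214.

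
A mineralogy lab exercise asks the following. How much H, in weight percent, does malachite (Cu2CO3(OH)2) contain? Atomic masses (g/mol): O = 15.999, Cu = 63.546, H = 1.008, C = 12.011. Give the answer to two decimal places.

0.91 weight percent

M(Cu2CO3(OH)2) = 221.114 g/mol.
H contributes 2 × 1.008 = 2.016 g per mole.
2.016/221.114 = 0.0091 → 0.91%.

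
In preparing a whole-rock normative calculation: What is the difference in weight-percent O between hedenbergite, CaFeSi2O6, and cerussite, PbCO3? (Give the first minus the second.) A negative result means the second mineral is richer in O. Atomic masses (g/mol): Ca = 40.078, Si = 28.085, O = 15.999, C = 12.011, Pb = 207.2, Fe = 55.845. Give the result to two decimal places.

O in CaFeSi2O6: molar mass 248.087 g/mol; 6×15.999 = 95.994 g → 38.69 wt%.
O in PbCO3: molar mass 267.208 g/mol; 3×15.999 = 47.997 g → 17.96 wt%.
Difference = 38.69 − 17.96 = 20.73 percentage points.

20.73 percentage points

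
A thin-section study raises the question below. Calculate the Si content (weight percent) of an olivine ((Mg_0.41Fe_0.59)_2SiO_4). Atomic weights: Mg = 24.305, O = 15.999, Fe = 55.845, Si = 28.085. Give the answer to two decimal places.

15.79 weight percent

Molar mass of (Mg_0.41Fe_0.59)_2SiO_4: 0.82*24.305 + 1.18*55.845 + 1*28.085 + 4*15.999 = 177.908 g/mol.
Mass of Si per formula unit: 1 × 28.085 = 28.085 g.
Weight fraction Si = 28.085 / 177.908 = 0.1579.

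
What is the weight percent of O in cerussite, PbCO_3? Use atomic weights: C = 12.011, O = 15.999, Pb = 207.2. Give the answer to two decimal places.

Molar mass of PbCO_3: 1·207.2 + 1·12.011 + 3·15.999 = 267.208 g/mol.
Mass of O per formula unit: 3 × 15.999 = 47.997 g.
Weight fraction O = 47.997 / 267.208 = 0.1796.

17.96 weight percent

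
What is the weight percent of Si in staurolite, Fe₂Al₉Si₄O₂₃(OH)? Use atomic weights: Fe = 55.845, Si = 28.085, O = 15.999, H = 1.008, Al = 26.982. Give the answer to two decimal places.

13.19 weight percent

Formula mass = 2·55.845 + 9·26.982 + 4·28.085 + 24·15.999 + 1·1.008 = 851.852 g/mol, of which 112.340 g is Si.
So Si makes up 112.340/851.852 = 0.1319 of the mass, i.e. 13.19%.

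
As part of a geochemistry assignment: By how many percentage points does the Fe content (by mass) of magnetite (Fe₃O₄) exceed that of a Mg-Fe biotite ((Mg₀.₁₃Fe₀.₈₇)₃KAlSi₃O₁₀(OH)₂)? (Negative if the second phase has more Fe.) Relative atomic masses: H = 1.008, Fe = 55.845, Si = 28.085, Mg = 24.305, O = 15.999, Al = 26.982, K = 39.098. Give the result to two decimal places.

M(Fe₃O₄) = 231.531 g/mol, so wt% Fe = 167.535/231.531 × 100 = 72.36%.
M((Mg₀.₁₃Fe₀.₈₇)₃KAlSi₃O₁₀(OH)₂) = 499.573 g/mol, so wt% Fe = 145.755/499.573 × 100 = 29.18%.
72.36 − 29.18 = 43.18 pp.

43.18 percentage points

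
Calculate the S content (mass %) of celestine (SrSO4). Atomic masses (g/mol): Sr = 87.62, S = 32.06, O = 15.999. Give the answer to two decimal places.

Molar mass of SrSO4: 1×87.62 + 1×32.06 + 4×15.999 = 183.676 g/mol.
Mass of S per formula unit: 1 × 32.06 = 32.060 g.
Weight fraction S = 32.060 / 183.676 = 0.1745.

17.45 mass %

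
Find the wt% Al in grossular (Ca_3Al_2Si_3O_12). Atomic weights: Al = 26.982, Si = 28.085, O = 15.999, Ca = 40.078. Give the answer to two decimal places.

11.98 weight percent

Molar mass of Ca_3Al_2Si_3O_12: 3*40.078 + 2*26.982 + 3*28.085 + 12*15.999 = 450.441 g/mol.
Mass of Al per formula unit: 2 × 26.982 = 53.964 g.
Weight fraction Al = 53.964 / 450.441 = 0.1198.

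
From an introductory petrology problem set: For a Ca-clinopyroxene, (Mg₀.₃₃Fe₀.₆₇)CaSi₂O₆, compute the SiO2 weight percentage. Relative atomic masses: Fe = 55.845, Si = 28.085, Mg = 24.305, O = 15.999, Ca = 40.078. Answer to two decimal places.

50.56 wt%

Molar mass of (Mg₀.₃₃Fe₀.₆₇)CaSi₂O₆ = 0.33*24.305 + 0.67*55.845 + 1*40.078 + 2*28.085 + 6*15.999 = 237.679 g/mol.
Each formula unit contains 2 Si, equivalent to 2/1 = 2.0000 mol SiO2.
M(SiO2) = 1×28.085 + 2×15.999 = 60.083 g/mol.
Mass of SiO2 per formula unit = 2.0000 × 60.083 = 120.166 g.
SiO2 wt% = 120.166 / 237.679 × 100 = 50.56%.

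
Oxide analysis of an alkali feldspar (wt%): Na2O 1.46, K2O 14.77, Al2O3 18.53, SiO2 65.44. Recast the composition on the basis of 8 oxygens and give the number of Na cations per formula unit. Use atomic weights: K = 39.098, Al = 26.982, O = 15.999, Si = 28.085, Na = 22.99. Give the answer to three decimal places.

Na2O: 1.46/61.979 = 0.02356 mol → 0.04712 mol Na, 0.02356 mol O.
K2O: 14.77/94.195 = 0.15680 mol → 0.31360 mol K, 0.15680 mol O.
Al2O3: 18.53/101.961 = 0.18174 mol → 0.36348 mol Al, 0.54522 mol O.
SiO2: 65.44/60.083 = 1.08916 mol → 1.08916 mol Si, 2.17832 mol O.
Total oxygen = 2.90390 mol. Normalization factor = 8/2.90390 = 2.75492.
Na per 8 O = 0.04712 × 2.75492 = 0.130.

0.130 Na apfu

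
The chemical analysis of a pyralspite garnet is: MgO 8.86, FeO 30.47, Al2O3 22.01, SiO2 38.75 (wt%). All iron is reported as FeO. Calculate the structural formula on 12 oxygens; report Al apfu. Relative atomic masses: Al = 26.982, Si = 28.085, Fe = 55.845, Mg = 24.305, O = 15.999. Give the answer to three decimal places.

2.007 Al apfu

MgO (M=40.304): mol = 0.21983; Mg = 0.21983, O = 0.21983.
FeO (M=71.844): mol = 0.42411; Fe = 0.42411, O = 0.42411.
Al2O3 (M=101.961): mol = 0.21587; Al = 0.43174, O = 0.64761.
SiO2 (M=60.083): mol = 0.64494; Si = 0.64494, O = 1.28988.
ΣO = 2.58143; factor = 12/ΣO = 4.64859.
Al apfu = 0.43174 × 4.64859 = 2.007.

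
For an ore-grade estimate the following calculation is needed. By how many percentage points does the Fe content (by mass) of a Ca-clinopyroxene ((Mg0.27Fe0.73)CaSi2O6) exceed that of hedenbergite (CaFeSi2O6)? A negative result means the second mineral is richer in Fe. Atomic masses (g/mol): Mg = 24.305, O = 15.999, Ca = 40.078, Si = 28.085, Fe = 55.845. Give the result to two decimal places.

M((Mg0.27Fe0.73)CaSi2O6) = 239.571 g/mol, so wt% Fe = 40.767/239.571 × 100 = 17.02%.
M(CaFeSi2O6) = 248.087 g/mol, so wt% Fe = 55.845/248.087 × 100 = 22.51%.
17.02 − 22.51 = -5.49 pp.

-5.49 percentage points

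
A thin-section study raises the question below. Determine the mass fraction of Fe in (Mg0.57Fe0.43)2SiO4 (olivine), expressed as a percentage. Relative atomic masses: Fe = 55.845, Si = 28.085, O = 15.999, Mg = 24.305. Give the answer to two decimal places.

Formula mass = 1.14·24.305 + 0.86·55.845 + 1·28.085 + 4·15.999 = 167.815 g/mol, of which 48.027 g is Fe.
So Fe makes up 48.027/167.815 = 0.2862 of the mass, i.e. 28.62%.

28.62 mass %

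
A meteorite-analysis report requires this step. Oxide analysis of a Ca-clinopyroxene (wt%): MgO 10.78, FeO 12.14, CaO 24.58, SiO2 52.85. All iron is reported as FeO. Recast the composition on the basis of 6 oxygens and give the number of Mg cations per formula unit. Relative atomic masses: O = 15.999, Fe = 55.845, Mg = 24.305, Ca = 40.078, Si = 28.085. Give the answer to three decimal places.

0.609 Mg apfu

10.78 wt% MgO ÷ 40.304 g/mol = 0.26747 mol, giving 0.26747 Mg and 0.26747 O.
12.14 wt% FeO ÷ 71.844 g/mol = 0.16898 mol, giving 0.16898 Fe and 0.16898 O.
24.58 wt% CaO ÷ 56.077 g/mol = 0.43833 mol, giving 0.43833 Ca and 0.43833 O.
52.85 wt% SiO2 ÷ 60.083 g/mol = 0.87962 mol, giving 0.87962 Si and 1.75924 O.
Oxygen sums to 2.63402; scaling by 6/2.63402 = 2.27789 puts the formula on 6 O.
Mg: 0.26747 × 2.27789 = 0.609 atoms per formula unit.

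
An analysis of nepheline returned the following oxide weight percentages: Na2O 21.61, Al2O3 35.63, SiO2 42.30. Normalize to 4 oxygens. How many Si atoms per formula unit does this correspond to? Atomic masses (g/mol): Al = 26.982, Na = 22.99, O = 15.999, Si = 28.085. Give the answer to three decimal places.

1.004 Si apfu

Na2O: 21.61/61.979 = 0.34867 mol → 0.69734 mol Na, 0.34867 mol O.
Al2O3: 35.63/101.961 = 0.34945 mol → 0.69890 mol Al, 1.04835 mol O.
SiO2: 42.30/60.083 = 0.70403 mol → 0.70403 mol Si, 1.40806 mol O.
Total oxygen = 2.80508 mol. Normalization factor = 4/2.80508 = 1.42598.
Si per 4 O = 0.70403 × 1.42598 = 1.004.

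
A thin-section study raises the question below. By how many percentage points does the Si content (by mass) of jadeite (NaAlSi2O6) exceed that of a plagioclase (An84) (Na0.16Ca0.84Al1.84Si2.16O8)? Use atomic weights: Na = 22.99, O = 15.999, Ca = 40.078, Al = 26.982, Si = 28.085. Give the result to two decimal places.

Si in NaAlSi2O6: molar mass 202.136 g/mol; 2×28.085 = 56.170 g → 27.79 wt%.
Si in Na0.16Ca0.84Al1.84Si2.16O8: molar mass 275.646 g/mol; 2.16×28.085 = 60.664 g → 22.01 wt%.
Difference = 27.79 − 22.01 = 5.78 percentage points.

5.78 percentage points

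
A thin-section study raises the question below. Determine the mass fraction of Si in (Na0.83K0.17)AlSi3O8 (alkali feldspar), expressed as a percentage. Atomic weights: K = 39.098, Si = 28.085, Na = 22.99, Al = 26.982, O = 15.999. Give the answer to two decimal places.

31.80 wt%

Formula mass = 0.83·22.99 + 0.17·39.098 + 1·26.982 + 3·28.085 + 8·15.999 = 264.957 g/mol, of which 84.255 g is Si.
So Si makes up 84.255/264.957 = 0.3180 of the mass, i.e. 31.80%.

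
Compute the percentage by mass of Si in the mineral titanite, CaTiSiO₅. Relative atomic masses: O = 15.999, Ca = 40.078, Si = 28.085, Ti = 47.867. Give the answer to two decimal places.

Formula mass = 1×40.078 + 1×47.867 + 1×28.085 + 5×15.999 = 196.025 g/mol, of which 28.085 g is Si.
So Si makes up 28.085/196.025 = 0.1433 of the mass, i.e. 14.33%.

14.33 wt%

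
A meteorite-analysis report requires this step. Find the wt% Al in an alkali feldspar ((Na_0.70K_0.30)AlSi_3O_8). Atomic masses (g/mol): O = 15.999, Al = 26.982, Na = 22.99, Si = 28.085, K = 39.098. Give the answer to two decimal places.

10.10 weight percent

Molar mass of (Na_0.70K_0.30)AlSi_3O_8: 0.70*22.99 + 0.30*39.098 + 1*26.982 + 3*28.085 + 8*15.999 = 267.051 g/mol.
Mass of Al per formula unit: 1 × 26.982 = 26.982 g.
Weight fraction Al = 26.982 / 267.051 = 0.1010.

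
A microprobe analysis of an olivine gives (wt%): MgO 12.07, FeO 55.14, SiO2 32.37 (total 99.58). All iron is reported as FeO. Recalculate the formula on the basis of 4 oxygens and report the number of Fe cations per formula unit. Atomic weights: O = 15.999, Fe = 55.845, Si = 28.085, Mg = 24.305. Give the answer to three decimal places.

1.432 Fe apfu

MgO: 12.07/40.304 = 0.29947 mol → 0.29947 mol Mg, 0.29947 mol O.
FeO: 55.14/71.844 = 0.76750 mol → 0.76750 mol Fe, 0.76750 mol O.
SiO2: 32.37/60.083 = 0.53875 mol → 0.53875 mol Si, 1.07750 mol O.
Total oxygen = 2.14447 mol. Normalization factor = 4/2.14447 = 1.86526.
Fe per 4 O = 0.76750 × 1.86526 = 1.432.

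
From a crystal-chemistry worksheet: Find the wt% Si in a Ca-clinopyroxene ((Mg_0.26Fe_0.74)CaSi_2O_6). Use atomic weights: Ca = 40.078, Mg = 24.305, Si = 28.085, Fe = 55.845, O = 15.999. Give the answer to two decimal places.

23.42 mass %

M((Mg_0.26Fe_0.74)CaSi_2O_6) = 239.887 g/mol.
Si contributes 2 × 28.085 = 56.170 g per mole.
56.170/239.887 = 0.2342 → 23.42%.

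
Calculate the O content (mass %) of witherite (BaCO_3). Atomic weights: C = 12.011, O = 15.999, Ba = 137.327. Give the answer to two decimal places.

Formula mass = 1*137.327 + 1*12.011 + 3*15.999 = 197.335 g/mol, of which 47.997 g is O.
So O makes up 47.997/197.335 = 0.2432 of the mass, i.e. 24.32%.

24.32 mass %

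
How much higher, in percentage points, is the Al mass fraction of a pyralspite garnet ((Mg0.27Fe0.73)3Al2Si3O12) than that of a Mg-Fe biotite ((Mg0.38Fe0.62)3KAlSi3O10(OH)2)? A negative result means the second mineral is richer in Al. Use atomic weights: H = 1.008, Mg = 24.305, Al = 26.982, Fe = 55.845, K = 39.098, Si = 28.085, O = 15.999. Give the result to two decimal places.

Al in (Mg0.27Fe0.73)3Al2Si3O12: molar mass 472.195 g/mol; 2×26.982 = 53.964 g → 11.43 wt%.
Al in (Mg0.38Fe0.62)3KAlSi3O10(OH)2: molar mass 475.918 g/mol; 1×26.982 = 26.982 g → 5.67 wt%.
Difference = 11.43 − 5.67 = 5.76 percentage points.

5.76 percentage points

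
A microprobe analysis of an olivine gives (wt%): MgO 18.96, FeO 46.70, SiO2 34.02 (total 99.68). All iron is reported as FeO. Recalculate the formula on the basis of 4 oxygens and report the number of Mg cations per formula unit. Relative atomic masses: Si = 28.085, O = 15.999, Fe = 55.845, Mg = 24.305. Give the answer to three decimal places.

0.835 Mg apfu

18.96 wt% MgO ÷ 40.304 g/mol = 0.47042 mol, giving 0.47042 Mg and 0.47042 O.
46.70 wt% FeO ÷ 71.844 g/mol = 0.65002 mol, giving 0.65002 Fe and 0.65002 O.
34.02 wt% SiO2 ÷ 60.083 g/mol = 0.56622 mol, giving 0.56622 Si and 1.13244 O.
Oxygen sums to 2.25288; scaling by 4/2.25288 = 1.77551 puts the formula on 4 O.
Mg: 0.47042 × 1.77551 = 0.835 atoms per formula unit.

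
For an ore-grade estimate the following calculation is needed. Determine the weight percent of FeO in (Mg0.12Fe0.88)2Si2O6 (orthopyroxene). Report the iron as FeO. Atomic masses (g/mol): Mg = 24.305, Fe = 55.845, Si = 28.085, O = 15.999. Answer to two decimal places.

Formula mass = 256.284 g/mol.
1.76 Fe → 1.7600 mol FeO per formula unit; M(FeO) = 71.844, so FeO mass = 126.445 g.
126.445/256.284 × 100 = 49.34 wt%.

49.34 wt%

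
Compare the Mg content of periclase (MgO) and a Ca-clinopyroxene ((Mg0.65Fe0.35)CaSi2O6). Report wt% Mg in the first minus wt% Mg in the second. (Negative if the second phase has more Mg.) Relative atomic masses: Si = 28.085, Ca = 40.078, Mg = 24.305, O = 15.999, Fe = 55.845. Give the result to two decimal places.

M(MgO) = 40.304 g/mol, so wt% Mg = 24.305/40.304 × 100 = 60.30%.
M((Mg0.65Fe0.35)CaSi2O6) = 227.586 g/mol, so wt% Mg = 15.798/227.586 × 100 = 6.94%.
60.30 − 6.94 = 53.36 pp.

53.36 percentage points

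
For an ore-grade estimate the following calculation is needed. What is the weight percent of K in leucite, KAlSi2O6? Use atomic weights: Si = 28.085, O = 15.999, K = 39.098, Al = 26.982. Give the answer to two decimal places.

Molar mass of KAlSi2O6: 1·39.098 + 1·26.982 + 2·28.085 + 6·15.999 = 218.244 g/mol.
Mass of K per formula unit: 1 × 39.098 = 39.098 g.
Weight fraction K = 39.098 / 218.244 = 0.1791.

17.91 wt%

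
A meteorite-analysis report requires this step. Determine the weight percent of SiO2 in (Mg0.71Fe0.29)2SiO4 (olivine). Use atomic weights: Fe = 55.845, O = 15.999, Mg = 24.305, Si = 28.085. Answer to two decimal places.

Molar mass of (Mg0.71Fe0.29)2SiO4 = 1.42×24.305 + 0.58×55.845 + 1×28.085 + 4×15.999 = 158.984 g/mol.
Each formula unit contains 1 Si, equivalent to 1/1 = 1.0000 mol SiO2.
M(SiO2) = 1×28.085 + 2×15.999 = 60.083 g/mol.
Mass of SiO2 per formula unit = 1.0000 × 60.083 = 60.083 g.
SiO2 wt% = 60.083 / 158.984 × 100 = 37.79%.

37.79 wt%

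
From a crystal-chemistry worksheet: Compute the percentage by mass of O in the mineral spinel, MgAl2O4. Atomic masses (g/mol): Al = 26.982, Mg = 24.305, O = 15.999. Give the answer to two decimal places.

M(MgAl2O4) = 142.265 g/mol.
O contributes 4 × 15.999 = 63.996 g per mole.
63.996/142.265 = 0.4498 → 44.98%.

44.98 wt%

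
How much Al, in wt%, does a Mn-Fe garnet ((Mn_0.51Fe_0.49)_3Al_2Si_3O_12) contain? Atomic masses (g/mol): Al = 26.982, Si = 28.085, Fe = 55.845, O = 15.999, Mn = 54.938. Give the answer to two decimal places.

M((Mn_0.51Fe_0.49)_3Al_2Si_3O_12) = 496.354 g/mol.
Al contributes 2 × 26.982 = 53.964 g per mole.
53.964/496.354 = 0.1087 → 10.87%.

10.87 wt%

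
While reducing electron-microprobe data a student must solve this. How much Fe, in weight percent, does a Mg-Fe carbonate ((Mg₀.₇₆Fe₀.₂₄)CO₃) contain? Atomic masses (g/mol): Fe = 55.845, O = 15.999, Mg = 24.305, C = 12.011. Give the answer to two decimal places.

Molar mass of (Mg₀.₇₆Fe₀.₂₄)CO₃: 0.76·24.305 + 0.24·55.845 + 1·12.011 + 3·15.999 = 91.883 g/mol.
Mass of Fe per formula unit: 0.24 × 55.845 = 13.403 g.
Weight fraction Fe = 13.403 / 91.883 = 0.1459.

14.59 weight percent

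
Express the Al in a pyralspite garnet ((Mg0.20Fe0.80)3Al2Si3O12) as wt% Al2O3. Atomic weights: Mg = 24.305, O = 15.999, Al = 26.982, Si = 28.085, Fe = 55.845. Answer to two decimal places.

21.29 wt%

Molar mass of (Mg0.20Fe0.80)3Al2Si3O12 = 0.60*24.305 + 2.40*55.845 + 2*26.982 + 3*28.085 + 12*15.999 = 478.818 g/mol.
Each formula unit contains 2 Al, equivalent to 2/2 = 1.0000 mol Al2O3.
M(Al2O3) = 2×26.982 + 3×15.999 = 101.961 g/mol.
Mass of Al2O3 per formula unit = 1.0000 × 101.961 = 101.961 g.
Al2O3 wt% = 101.961 / 478.818 × 100 = 21.29%.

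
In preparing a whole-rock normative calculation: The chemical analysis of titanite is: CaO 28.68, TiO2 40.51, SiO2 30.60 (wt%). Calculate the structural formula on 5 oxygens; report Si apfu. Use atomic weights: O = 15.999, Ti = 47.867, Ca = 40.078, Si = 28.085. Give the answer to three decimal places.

1.001 Si apfu

CaO: 28.68/56.077 = 0.51144 mol → 0.51144 mol Ca, 0.51144 mol O.
TiO2: 40.51/79.865 = 0.50723 mol → 0.50723 mol Ti, 1.01446 mol O.
SiO2: 30.60/60.083 = 0.50930 mol → 0.50930 mol Si, 1.01860 mol O.
Total oxygen = 2.54450 mol. Normalization factor = 5/2.54450 = 1.96502.
Si per 5 O = 0.50930 × 1.96502 = 1.001.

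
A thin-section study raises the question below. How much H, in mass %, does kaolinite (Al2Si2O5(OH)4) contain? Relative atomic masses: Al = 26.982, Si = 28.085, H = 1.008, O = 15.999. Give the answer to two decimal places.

M(Al2Si2O5(OH)4) = 258.157 g/mol.
H contributes 4 × 1.008 = 4.032 g per mole.
4.032/258.157 = 0.0156 → 1.56%.

1.56 mass %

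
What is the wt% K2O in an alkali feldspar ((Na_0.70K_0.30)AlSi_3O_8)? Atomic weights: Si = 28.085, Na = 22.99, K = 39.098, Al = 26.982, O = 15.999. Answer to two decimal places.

Formula mass = 267.051 g/mol.
0.30 K → 0.1500 mol K2O per formula unit; M(K2O) = 94.195, so K2O mass = 14.129 g.
14.129/267.051 × 100 = 5.29 wt%.

5.29 wt%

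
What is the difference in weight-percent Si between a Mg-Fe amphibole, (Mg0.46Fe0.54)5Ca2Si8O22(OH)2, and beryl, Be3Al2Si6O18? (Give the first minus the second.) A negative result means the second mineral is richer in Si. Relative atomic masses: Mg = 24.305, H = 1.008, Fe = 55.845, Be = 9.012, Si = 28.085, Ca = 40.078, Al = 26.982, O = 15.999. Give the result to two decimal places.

Si in (Mg0.46Fe0.54)5Ca2Si8O22(OH)2: molar mass 897.511 g/mol; 8×28.085 = 224.680 g → 25.03 wt%.
Si in Be3Al2Si6O18: molar mass 537.492 g/mol; 6×28.085 = 168.510 g → 31.35 wt%.
Difference = 25.03 − 31.35 = -6.32 percentage points.

-6.32 percentage points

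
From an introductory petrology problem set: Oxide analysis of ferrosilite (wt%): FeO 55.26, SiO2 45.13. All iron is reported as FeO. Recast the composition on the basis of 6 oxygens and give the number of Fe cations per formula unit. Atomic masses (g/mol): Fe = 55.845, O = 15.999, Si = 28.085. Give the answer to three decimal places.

55.26 wt% FeO ÷ 71.844 g/mol = 0.76917 mol, giving 0.76917 Fe and 0.76917 O.
45.13 wt% SiO2 ÷ 60.083 g/mol = 0.75113 mol, giving 0.75113 Si and 1.50226 O.
Oxygen sums to 2.27143; scaling by 6/2.27143 = 2.64151 puts the formula on 6 O.
Fe: 0.76917 × 2.64151 = 2.032 atoms per formula unit.

2.032 Fe apfu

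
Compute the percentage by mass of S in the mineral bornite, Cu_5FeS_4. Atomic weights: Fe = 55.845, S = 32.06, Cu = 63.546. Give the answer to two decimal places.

25.56 mass %

Molar mass of Cu_5FeS_4: 5·63.546 + 1·55.845 + 4·32.06 = 501.815 g/mol.
Mass of S per formula unit: 4 × 32.06 = 128.240 g.
Weight fraction S = 128.240 / 501.815 = 0.2556.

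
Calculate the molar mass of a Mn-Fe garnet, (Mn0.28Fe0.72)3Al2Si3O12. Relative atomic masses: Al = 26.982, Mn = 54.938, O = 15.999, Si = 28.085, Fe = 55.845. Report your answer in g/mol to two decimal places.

496.98 g/mol

Mn: 0.84 × 54.938 = 46.1479
Fe: 2.16 × 55.845 = 120.6252
Al: 2 × 26.982 = 53.9640
Si: 3 × 28.085 = 84.2550
O: 12 × 15.999 = 191.9880
Summing the contributions gives the formula mass.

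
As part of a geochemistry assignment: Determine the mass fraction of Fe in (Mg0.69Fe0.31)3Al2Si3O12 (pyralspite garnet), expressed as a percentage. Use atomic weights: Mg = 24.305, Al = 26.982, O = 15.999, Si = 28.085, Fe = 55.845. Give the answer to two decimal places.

12.01 wt%

Molar mass of (Mg0.69Fe0.31)3Al2Si3O12: 2.07·24.305 + 0.93·55.845 + 2·26.982 + 3·28.085 + 12·15.999 = 432.454 g/mol.
Mass of Fe per formula unit: 0.93 × 55.845 = 51.936 g.
Weight fraction Fe = 51.936 / 432.454 = 0.1201.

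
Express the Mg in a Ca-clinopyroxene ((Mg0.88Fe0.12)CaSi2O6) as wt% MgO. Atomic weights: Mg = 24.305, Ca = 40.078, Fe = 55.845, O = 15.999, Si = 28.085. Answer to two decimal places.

M((Mg0.88Fe0.12)CaSi2O6) = 220.332 g/mol; M(MgO) = 40.304 g/mol.
Moles MgO per formula unit = 0.88 Mg ÷ 1 = 0.8800.
MgO fraction = (0.8800 × 40.304) / 220.332 = 35.468/220.332 = 0.1610.

16.10 wt%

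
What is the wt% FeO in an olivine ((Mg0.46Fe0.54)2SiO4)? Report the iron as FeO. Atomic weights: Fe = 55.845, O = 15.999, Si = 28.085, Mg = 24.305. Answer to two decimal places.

44.40 wt%

M((Mg0.46Fe0.54)2SiO4) = 174.754 g/mol; M(FeO) = 71.844 g/mol.
Moles FeO per formula unit = 1.08 Fe ÷ 1 = 1.0800.
FeO fraction = (1.0800 × 71.844) / 174.754 = 77.592/174.754 = 0.4440.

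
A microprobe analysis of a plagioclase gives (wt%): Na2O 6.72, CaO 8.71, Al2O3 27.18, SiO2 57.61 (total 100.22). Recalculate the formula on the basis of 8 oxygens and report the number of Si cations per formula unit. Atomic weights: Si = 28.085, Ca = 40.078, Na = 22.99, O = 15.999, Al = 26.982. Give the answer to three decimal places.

2.573 Si apfu

6.72 wt% Na2O ÷ 61.979 g/mol = 0.10842 mol, giving 0.21684 Na and 0.10842 O.
8.71 wt% CaO ÷ 56.077 g/mol = 0.15532 mol, giving 0.15532 Ca and 0.15532 O.
27.18 wt% Al2O3 ÷ 101.961 g/mol = 0.26657 mol, giving 0.53314 Al and 0.79971 O.
57.61 wt% SiO2 ÷ 60.083 g/mol = 0.95884 mol, giving 0.95884 Si and 1.91768 O.
Oxygen sums to 2.98113; scaling by 8/2.98113 = 2.68355 puts the formula on 8 O.
Si: 0.95884 × 2.68355 = 2.573 atoms per formula unit.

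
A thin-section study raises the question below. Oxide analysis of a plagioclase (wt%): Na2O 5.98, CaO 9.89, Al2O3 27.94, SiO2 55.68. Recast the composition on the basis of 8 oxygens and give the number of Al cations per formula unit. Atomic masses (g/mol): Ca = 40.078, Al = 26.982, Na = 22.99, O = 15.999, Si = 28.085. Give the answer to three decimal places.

Na2O: 5.98/61.979 = 0.09648 mol → 0.19296 mol Na, 0.09648 mol O.
CaO: 9.89/56.077 = 0.17636 mol → 0.17636 mol Ca, 0.17636 mol O.
Al2O3: 27.94/101.961 = 0.27403 mol → 0.54806 mol Al, 0.82209 mol O.
SiO2: 55.68/60.083 = 0.92672 mol → 0.92672 mol Si, 1.85344 mol O.
Total oxygen = 2.94837 mol. Normalization factor = 8/2.94837 = 2.71336.
Al per 8 O = 0.54806 × 2.71336 = 1.487.

1.487 Al apfu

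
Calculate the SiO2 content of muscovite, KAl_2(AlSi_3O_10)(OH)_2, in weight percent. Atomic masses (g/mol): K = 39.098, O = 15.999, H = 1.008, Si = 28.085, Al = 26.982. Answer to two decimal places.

M(KAl_2(AlSi_3O_10)(OH)_2) = 398.303 g/mol; M(SiO2) = 60.083 g/mol.
Moles SiO2 per formula unit = 3 Si ÷ 1 = 3.0000.
SiO2 fraction = (3.0000 × 60.083) / 398.303 = 180.249/398.303 = 0.4525.

45.25 wt%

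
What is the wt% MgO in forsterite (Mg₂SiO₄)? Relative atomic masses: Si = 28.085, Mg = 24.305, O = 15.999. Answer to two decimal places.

57.29 wt%

Molar mass of Mg₂SiO₄ = 2×24.305 + 1×28.085 + 4×15.999 = 140.691 g/mol.
Each formula unit contains 2 Mg, equivalent to 2/1 = 2.0000 mol MgO.
M(MgO) = 1×24.305 + 1×15.999 = 40.304 g/mol.
Mass of MgO per formula unit = 2.0000 × 40.304 = 80.608 g.
MgO wt% = 80.608 / 140.691 × 100 = 57.29%.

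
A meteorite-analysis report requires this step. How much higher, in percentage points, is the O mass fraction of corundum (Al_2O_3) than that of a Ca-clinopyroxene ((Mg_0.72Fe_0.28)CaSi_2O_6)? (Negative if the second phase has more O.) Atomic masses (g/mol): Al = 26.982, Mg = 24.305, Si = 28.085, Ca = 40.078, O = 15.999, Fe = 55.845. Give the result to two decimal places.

4.48 percentage points

O in Al_2O_3: molar mass 101.961 g/mol; 3×15.999 = 47.997 g → 47.07 wt%.
O in (Mg_0.72Fe_0.28)CaSi_2O_6: molar mass 225.378 g/mol; 6×15.999 = 95.994 g → 42.59 wt%.
Difference = 47.07 − 42.59 = 4.48 percentage points.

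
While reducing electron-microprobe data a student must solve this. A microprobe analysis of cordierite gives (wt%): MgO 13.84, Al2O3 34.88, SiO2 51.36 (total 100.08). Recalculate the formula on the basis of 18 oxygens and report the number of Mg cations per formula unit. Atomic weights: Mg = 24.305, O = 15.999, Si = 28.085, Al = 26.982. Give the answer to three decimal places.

MgO: 13.84/40.304 = 0.34339 mol → 0.34339 mol Mg, 0.34339 mol O.
Al2O3: 34.88/101.961 = 0.34209 mol → 0.68418 mol Al, 1.02627 mol O.
SiO2: 51.36/60.083 = 0.85482 mol → 0.85482 mol Si, 1.70964 mol O.
Total oxygen = 3.07930 mol. Normalization factor = 18/3.07930 = 5.84548.
Mg per 18 O = 0.34339 × 5.84548 = 2.007.

2.007 Mg apfu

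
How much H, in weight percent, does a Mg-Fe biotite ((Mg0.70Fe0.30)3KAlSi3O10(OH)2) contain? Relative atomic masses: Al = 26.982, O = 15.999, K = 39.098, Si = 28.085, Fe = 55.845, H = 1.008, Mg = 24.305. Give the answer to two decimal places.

Formula mass = 2.10*24.305 + 0.90*55.845 + 1*39.098 + 1*26.982 + 3*28.085 + 12*15.999 + 2*1.008 = 445.640 g/mol, of which 2.016 g is H.
So H makes up 2.016/445.640 = 0.0045 of the mass, i.e. 0.45%.

0.45 weight percent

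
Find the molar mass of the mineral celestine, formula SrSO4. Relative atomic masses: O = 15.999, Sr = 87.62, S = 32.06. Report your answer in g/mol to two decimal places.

183.68 g/mol

M = 1×87.62 + 1×32.06 + 4×15.999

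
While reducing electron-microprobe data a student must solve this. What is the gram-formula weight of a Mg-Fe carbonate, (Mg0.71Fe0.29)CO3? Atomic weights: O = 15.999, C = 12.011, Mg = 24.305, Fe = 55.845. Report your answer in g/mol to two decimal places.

M = 0.71·24.305 + 0.29·55.845 + 1·12.011 + 3·15.999

93.46 g/mol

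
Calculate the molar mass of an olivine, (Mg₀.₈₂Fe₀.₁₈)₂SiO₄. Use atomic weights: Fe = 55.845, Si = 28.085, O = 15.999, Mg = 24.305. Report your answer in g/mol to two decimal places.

152.05 g/mol

The formula mass is the sum 1.64(24.305) + 0.36(55.845) + 1(28.085) + 4(15.999).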